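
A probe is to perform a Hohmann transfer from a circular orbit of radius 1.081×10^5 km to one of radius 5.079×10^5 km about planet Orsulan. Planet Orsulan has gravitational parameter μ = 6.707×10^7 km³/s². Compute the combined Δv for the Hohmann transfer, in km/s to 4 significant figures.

Δv = 11.76 km/s

The Hohmann ellipse has a_t = (r₁ + r₂)/2 = 3.080×10^5 km.
At r₁ the circular-orbit speed is v₁ = √(μ/r₁) = 24.9087 km/s.
Transfer-orbit speed at r₁ (vis-viva): v_p = √[μ(2/r₁ − 1/a_t)] = 31.9864 km/s.
First burn Δv₁ = |v_p − v₁| = 7.078 km/s.
At r₂, v₂ = √(μ/r₂) = 11.4915 km/s.
Transfer-orbit speed at r₂: v_a = √[μ(2/r₂ − 1/a_t)] = 6.80789 km/s.
Second burn Δv₂ = |v₂ − v_a| = 4.684 km/s.
Total Δv = Δv₁ + Δv₂ = 11.76 km/s.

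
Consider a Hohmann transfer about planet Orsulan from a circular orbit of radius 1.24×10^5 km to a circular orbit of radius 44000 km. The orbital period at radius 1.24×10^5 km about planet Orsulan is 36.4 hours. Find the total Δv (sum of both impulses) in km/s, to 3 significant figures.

From Kepler's third law T² = 4π²r³/μ at r = 1.24×10^5 km, T = 36.4 hours = 36.4 × 3600 s = 1.3104×10^5 s: μ = 4π²r³/T² = 4.38346×10^6 km³/s².
Semi-major axis of the transfer orbit: a_t = (1.240×10^5 + 44000)/2 = 84000 km.
Circular speed at r₁: v₁ = √(μ/r₁) = √(4.38346×10^6/1.240×10^5) = 5.945627 km/s.
On the transfer ellipse at r₁, v² = μ(2/r − 1/a) gives v_a = √[μ(2/r₁ − 1/a_t)] = 4.303129 km/s.
First burn Δv₁ = |v_a − v₁| = 1.642 km/s.
Circular speed at r₂: v₂ = √(μ/r₂) = 9.9812 km/s.
Transfer-orbit speed at r₂: v_p = √[μ(2/r₂ − 1/a_t)] = 12.127 km/s.
Second burn Δv₂ = |v₂ − v_p| = 2.146 km/s.
Δv = Δv₁ + Δv₂ = 1.642 + 2.146 = 3.788 km/s.

Δv = 3.79 km/s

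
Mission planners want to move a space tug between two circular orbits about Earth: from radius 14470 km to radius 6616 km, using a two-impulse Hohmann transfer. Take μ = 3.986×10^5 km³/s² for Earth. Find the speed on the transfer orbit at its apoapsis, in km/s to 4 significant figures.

v = 4.158 km/s

The Hohmann ellipse has a_t = (r₁ + r₂)/2 = 10543 km.
The apoapsis of the transfer ellipse is at r = 14470 km.
Vis-viva: v = √[μ(2/r − 1/a_t)] = √[3.986×10^5 × (2/14470 − 1/10543)] = 4.158 km/s.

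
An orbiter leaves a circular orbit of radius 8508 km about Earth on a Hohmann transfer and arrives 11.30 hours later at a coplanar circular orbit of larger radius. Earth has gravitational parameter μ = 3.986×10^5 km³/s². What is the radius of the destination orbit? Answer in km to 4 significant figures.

r₂ = 72660 km

Transfer time t = 11.30 hours = 40680 s, and t = π√(a_t³/μ).
So a_t = (μ t²/π²)^(1/3) = (3.986×10^5 × (40680)² / π²)^(1/3) = 40582 km.
Since a_t = (r₁ + r₂)/2, r₂ = 2a_t − r₁ = 2×40582 − 8508 = 72656 km.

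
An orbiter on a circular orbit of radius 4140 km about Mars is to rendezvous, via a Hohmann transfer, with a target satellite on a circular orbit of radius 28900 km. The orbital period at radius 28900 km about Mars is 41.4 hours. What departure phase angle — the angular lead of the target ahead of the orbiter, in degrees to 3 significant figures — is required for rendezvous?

From Kepler's third law T² = 4π²r³/μ at r = 28900 km, T = 41.4 hours = 41.4 × 3600 s = 1.4904×10^5 s: μ = 4π²r³/T² = 42899.0 km³/s².
Semi-major axis of the transfer orbit: a_t = (4140 + 28900)/2 = 16520 km.
The half-period of the transfer ellipse is t = π√(a_t³/μ) = 32206 s.
Target angular speed ω₂ = √(μ/r₂³) = 4.2158×10^-5 rad/s.
Angle swept by the target during transfer: ω₂·t = 1.3577 rad = 77.79°.
The orbiter traverses 180° on the transfer ellipse, so the target must lead by 180° − 77.79° = 102°.

φ = 102°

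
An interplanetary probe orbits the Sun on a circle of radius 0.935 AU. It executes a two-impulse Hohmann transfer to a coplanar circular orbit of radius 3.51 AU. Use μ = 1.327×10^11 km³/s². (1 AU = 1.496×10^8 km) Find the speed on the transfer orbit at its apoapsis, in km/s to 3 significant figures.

In km: r₁ = 0.935 × 1.496×10^8 = 1.39876×10^8 km; r₂ = 3.51 × 1.496×10^8 = 5.25096×10^8 km.
The Hohmann ellipse has a_t = (r₁ + r₂)/2 = 3.32486×10^8 km.
The apoapsis of the transfer ellipse is at r = 5.25096×10^8 km.
From the vis-viva equation, v = √[μ(2/r − 1/a_t)] = 10.31 km/s.

v = 10.3 km/s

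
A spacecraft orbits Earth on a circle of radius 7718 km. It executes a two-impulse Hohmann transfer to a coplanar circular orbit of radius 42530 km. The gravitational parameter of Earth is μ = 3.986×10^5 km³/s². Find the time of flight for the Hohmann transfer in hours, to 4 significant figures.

Transfer-ellipse semi-major axis a_t = (r₁ + r₂)/2 = (7718 + 42530)/2 = 25124 km.
Half the transfer-orbit period gives t = π√(a_t³/μ) = 19816 s.
Converting: 19816 s ÷ 3600 s/hour = 5.504 hours.

t = 5.504 hours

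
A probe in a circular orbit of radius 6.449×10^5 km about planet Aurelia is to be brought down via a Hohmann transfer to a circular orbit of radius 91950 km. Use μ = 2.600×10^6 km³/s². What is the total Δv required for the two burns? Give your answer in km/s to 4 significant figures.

Semi-major axis of the transfer orbit: a_t = (6.449×10^5 + 91950)/2 = 3.68425×10^5 km.
At r₁ the circular-orbit speed is v₁ = √(μ/r₁) = 2.008 km/s.
On the transfer ellipse at r₁, vis-viva gives v_a = √[μ(2/r₁ − 1/a_t)] = 1.003 km/s.
First burn Δv₁ = |v_a − v₁| = 1.005 km/s.
At r₂, v₂ = √(μ/r₂) = 5.3175 km/s.
Transfer-orbit speed at r₂: v_p = √[μ(2/r₂ − 1/a_t)] = 7.0353 km/s.
Second burn Δv₂ = |v₂ − v_p| = 1.718 km/s.
Total Δv = Δv₁ + Δv₂ = 2.723 km/s.

Δv = 2.723 km/s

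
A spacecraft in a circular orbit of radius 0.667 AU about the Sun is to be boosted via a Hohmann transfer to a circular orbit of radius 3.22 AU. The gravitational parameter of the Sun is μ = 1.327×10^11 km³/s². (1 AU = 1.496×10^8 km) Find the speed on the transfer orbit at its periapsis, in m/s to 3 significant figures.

v = 46900 m/s

In km: r₁ = 0.667 × 1.496×10^8 = 9.97832×10^7 km; r₂ = 3.22 × 1.496×10^8 = 4.81712×10^8 km.
Semi-major axis of the transfer orbit: a_t = (9.97832×10^7 + 4.81712×10^8)/2 = 2.907476×10^8 km.
The periapsis of the transfer ellipse is at r = 9.97832×10^7 km.
From the vis-viva equation, v = √[μ(2/r − 1/a_t)] = 46.94 km/s.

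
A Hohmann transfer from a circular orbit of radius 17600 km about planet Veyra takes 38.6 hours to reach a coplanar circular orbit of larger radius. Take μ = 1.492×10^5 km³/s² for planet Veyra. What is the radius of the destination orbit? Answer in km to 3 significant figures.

r₂ = 1.15×10^5 km

Transfer time t = 38.6 hours = 1.3896×10^5 s, and t = π√(a_t³/μ).
So a_t = (μ t²/π²)^(1/3) = (1.492×10^5 × (1.3896×10^5)² / π²)^(1/3) = 66336 km.
Since a_t = (r₁ + r₂)/2, r₂ = 2a_t − r₁ = 2×66336 − 17600 = 1.15072×10^5 km.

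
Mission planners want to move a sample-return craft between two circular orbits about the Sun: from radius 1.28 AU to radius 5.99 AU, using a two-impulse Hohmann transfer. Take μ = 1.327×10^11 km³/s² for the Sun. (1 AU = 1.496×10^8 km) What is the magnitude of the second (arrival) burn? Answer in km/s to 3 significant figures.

In km: r₁ = 1.28 × 1.496×10^8 = 1.91488×10^8 km; r₂ = 5.99 × 1.496×10^8 = 8.96104×10^8 km.
Semi-major axis of the transfer orbit: a_t = (1.91488×10^8 + 8.96104×10^8)/2 = 5.43796×10^8 km.
Circular speed at r = 8.96104×10^8 km: v_c = √(μ/r) = 12.169 km/s.
Vis-viva on the transfer ellipse at r = 8.96104×10^8 km gives v_t = √[μ(2/r − 1/a_t)] = 7.2212 km/s.
Δv₂ = |v_t − v_c| = |7.2212 − 12.169| = 4.948 km/s.

Δv₂ = 4.95 km/s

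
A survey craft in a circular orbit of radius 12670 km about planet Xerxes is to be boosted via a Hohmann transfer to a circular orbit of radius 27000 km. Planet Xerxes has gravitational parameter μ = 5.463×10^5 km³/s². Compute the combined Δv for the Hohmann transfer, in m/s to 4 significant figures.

Semi-major axis of the transfer orbit: a_t = (12670 + 27000)/2 = 19835 km.
At r₁ the circular-orbit speed is v₁ = √(μ/r₁) = 6.566 km/s.
Transfer-orbit speed at r₁ (vis-viva equation): v_p = √[μ(2/r₁ − 1/a_t)] = 7.661 km/s.
First burn Δv₁ = |v_p − v₁| = 1.095 km/s.
Circular speed at r₂: v₂ = √(μ/r₂) = 4.49815 km/s.
Transfer-orbit speed at r₂: v_a = √[μ(2/r₂ − 1/a_t)] = 3.59506 km/s.
Second burn Δv₂ = |v₂ − v_a| = 0.9031 km/s.
Δv = Δv₁ + Δv₂ = 1.095 + 0.9031 = 1.998 km/s.

Δv = 1998 m/s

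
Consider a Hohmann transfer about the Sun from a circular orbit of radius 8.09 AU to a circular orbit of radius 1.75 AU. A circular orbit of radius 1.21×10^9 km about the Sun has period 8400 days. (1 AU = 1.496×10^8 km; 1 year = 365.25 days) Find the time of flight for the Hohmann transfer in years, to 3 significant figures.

From Kepler's third law T² = 4π²r³/μ at r = 1.21×10^9 km, T = 8400 days = 8400 × 86400 s = 7.2576×10^8 s: μ = 4π²r³/T² = 1.32779×10^11 km³/s².
In km: r₁ = 8.09 × 1.496×10^8 = 1.210264×10^9 km; r₂ = 1.75 × 1.496×10^8 = 2.618×10^8 km.
Transfer-ellipse semi-major axis a_t = (r₁ + r₂)/2 = (1.210264×10^9 + 2.618×10^8)/2 = 7.36032×10^8 km.
Half the transfer-orbit period gives t = π√(a_t³/μ) = 1.722×10^8 s.
Converting: 1.722×10^8 s ÷ 3.15576×10^7 s/year (365.25 × 86400) = 5.46 years.

t = 5.46 years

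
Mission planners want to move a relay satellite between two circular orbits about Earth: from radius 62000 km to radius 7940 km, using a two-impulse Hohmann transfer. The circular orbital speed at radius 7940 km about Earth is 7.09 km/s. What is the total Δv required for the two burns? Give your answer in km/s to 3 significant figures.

From the circular-orbit relation v² = μ/r at r = 7940 km: μ = v²r = (7.09)² × 7940 = 3.99129×10^5 km³/s².
Semi-major axis of the transfer orbit: a_t = (62000 + 7940)/2 = 34970 km.
Circular speed at r₁: v₁ = √(μ/r₁) = √(3.99129×10^5/62000) = 2.5372 km/s.
On the transfer ellipse at r₁, vis-viva gives v_a = √[μ(2/r₁ − 1/a_t)] = 1.2090 km/s.
First burn Δv₁ = |v_a − v₁| = 1.3282 km/s.
At r₂, v₂ = √(μ/r₂) = 7.0900 km/s.
Transfer-orbit speed at r₂: v_p = √[μ(2/r₂ − 1/a_t)] = 9.4405 km/s.
Second burn Δv₂ = |v₂ − v_p| = 2.3505 km/s.
Δv = Δv₁ + Δv₂ = 1.3282 + 2.3505 = 3.679 km/s.

Δv = 3.68 km/s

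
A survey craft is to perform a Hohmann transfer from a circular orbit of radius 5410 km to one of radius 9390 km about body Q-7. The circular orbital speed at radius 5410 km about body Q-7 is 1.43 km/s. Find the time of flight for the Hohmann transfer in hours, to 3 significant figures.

t = 5.28 hours

From the circular-orbit relation v² = μ/r at r = 5410 km: μ = v²r = (1.43)² × 5410 = 11062.9 km³/s².
Semi-major axis of the transfer orbit: a_t = (5410 + 9390)/2 = 7400 km.
Transfer time t = π√(a_t³/μ) = π√((7400)³ / 11062.9) = 19010 s.
Converting: 19010 s ÷ 3600 s/hour = 5.28 hours.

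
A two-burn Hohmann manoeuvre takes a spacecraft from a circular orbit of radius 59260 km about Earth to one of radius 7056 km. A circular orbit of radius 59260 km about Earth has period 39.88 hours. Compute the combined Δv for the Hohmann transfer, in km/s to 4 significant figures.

From Kepler's third law T² = 4π²r³/μ at r = 59260 km, T = 39.88 hours = 39.88 × 3600 s = 1.43568×10^5 s: μ = 4π²r³/T² = 3.98593×10^5 km³/s².
The Hohmann ellipse has a_t = (r₁ + r₂)/2 = 33158 km.
Circular speed at r₁: v₁ = √(μ/r₁) = √(3.98593×10^5/59260) = 2.593 km/s.
Transfer-orbit speed at r₁ (vis-viva): v_a = √[μ(2/r₁ − 1/a_t)] = 1.196 km/s.
First burn Δv₁ = |v_a − v₁| = 1.397 km/s.
At r₂, v₂ = √(μ/r₂) = 7.5160 km/s.
Transfer-orbit speed at r₂: v_p = √[μ(2/r₂ − 1/a_t)] = 10.048 km/s.
Second burn Δv₂ = |v₂ − v_p| = 2.532 km/s.
Δv = Δv₁ + Δv₂ = 1.397 + 2.532 = 3.929 km/s.

Δv = 3.929 km/s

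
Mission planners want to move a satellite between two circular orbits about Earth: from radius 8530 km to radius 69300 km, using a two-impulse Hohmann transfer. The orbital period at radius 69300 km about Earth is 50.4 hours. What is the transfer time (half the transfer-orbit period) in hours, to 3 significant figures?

t = 10.6 hours

From Kepler's third law T² = 4π²r³/μ at r = 69300 km, T = 50.4 hours = 50.4 × 3600 s = 1.8144×10^5 s: μ = 4π²r³/T² = 3.99111×10^5 km³/s².
The Hohmann ellipse has a_t = (r₁ + r₂)/2 = 38915 km.
Half the transfer-orbit period gives t = π√(a_t³/μ) = 38170 s.
Converting: 38170 s ÷ 3600 s/hour = 10.6 hours.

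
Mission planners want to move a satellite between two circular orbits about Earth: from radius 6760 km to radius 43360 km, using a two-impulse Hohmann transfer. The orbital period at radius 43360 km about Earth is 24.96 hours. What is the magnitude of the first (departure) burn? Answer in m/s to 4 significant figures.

From Kepler's third law T² = 4π²r³/μ at r = 43360 km, T = 24.96 hours = 24.96 × 3600 s = 89856 s: μ = 4π²r³/T² = 3.98596×10^5 km³/s².
Transfer-ellipse semi-major axis a_t = (r₁ + r₂)/2 = (6760 + 43360)/2 = 25060 km.
Circular speed at r = 6760 km: v_c = √(μ/r) = 7.6788 km/s.
Vis-viva on the transfer ellipse at r = 6760 km gives v_t = √[μ(2/r − 1/a_t)] = 10.101 km/s.
Δv₁ = |v_t − v_c| = |10.101 − 7.6788| = 2.422 km/s.

Δv₁ = 2422 m/s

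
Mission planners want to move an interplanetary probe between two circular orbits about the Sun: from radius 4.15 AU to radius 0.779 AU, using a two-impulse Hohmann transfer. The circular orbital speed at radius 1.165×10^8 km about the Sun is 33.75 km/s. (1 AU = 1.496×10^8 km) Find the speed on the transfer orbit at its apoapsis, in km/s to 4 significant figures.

v = 8.220 km/s

From the circular-orbit relation v² = μ/r at r = 1.165×10^8 km: μ = v²r = (33.75)² × 1.165×10^8 = 1.32701×10^11 km³/s².
In km: r₁ = 4.15 × 1.496×10^8 = 6.2084×10^8 km; r₂ = 0.779 × 1.496×10^8 = 1.165384×10^8 km.
Semi-major axis of the transfer orbit: a_t = (6.2084×10^8 + 1.165384×10^8)/2 = 3.686892×10^8 km.
The apoapsis of the transfer ellipse is at r = 6.2084×10^8 km.
Vis-viva: v = √[μ(2/r − 1/a_t)] = √[1.32701×10^11 × (2/6.2084×10^8 − 1/3.686892×10^8)] = 8.220 km/s.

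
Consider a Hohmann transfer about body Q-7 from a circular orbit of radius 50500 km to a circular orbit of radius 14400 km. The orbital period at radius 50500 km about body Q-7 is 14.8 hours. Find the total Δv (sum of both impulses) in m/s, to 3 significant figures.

From Kepler's third law T² = 4π²r³/μ at r = 50500 km, T = 14.8 hours = 14.8 × 3600 s = 53280 s: μ = 4π²r³/T² = 1.79104×10^6 km³/s².
Semi-major axis of the transfer orbit: a_t = (50500 + 14400)/2 = 32450 km.
At r₁ the circular-orbit speed is v₁ = √(μ/r₁) = 5.955 km/s.
On the transfer ellipse at r₁, vis-viva gives v_a = √[μ(2/r₁ − 1/a_t)] = 3.967 km/s.
First burn Δv₁ = |v_a − v₁| = 1.988 km/s.
At r₂, v₂ = √(μ/r₂) = 11.15 km/s.
Transfer-orbit speed at r₂: v_p = √[μ(2/r₂ − 1/a_t)] = 13.91 km/s.
Second burn Δv₂ = |v₂ − v_p| = 2.760 km/s.
Total Δv = Δv₁ + Δv₂ = 4.748 km/s.

Δv = 4750 m/s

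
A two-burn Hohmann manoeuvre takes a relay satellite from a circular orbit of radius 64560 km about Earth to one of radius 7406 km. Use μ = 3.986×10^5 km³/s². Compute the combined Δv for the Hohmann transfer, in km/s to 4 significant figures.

The Hohmann ellipse has a_t = (r₁ + r₂)/2 = 35983 km.
Circular speed at r₁: v₁ = √(μ/r₁) = √(3.986×10^5/64560) = 2.4848 km/s.
Transfer-orbit speed at r₁ (vis-viva): v_a = √[μ(2/r₁ − 1/a_t)] = 1.1273 km/s.
First burn Δv₁ = |v_a − v₁| = 1.3575 km/s.
Circular speed at r₂: v₂ = √(μ/r₂) = 7.336295 km/s.
Transfer-orbit speed at r₂: v_p = √[μ(2/r₂ − 1/a_t)] = 9.826749 km/s.
Second burn Δv₂ = |v₂ − v_p| = 2.4905 km/s.
Δv = Δv₁ + Δv₂ = 1.3575 + 2.4905 = 3.848 km/s.

Δv = 3.848 km/s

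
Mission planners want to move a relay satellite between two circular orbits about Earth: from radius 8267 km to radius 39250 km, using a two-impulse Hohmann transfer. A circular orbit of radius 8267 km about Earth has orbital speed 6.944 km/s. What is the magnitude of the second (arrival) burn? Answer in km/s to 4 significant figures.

From the circular-orbit relation v² = μ/r at r = 8267 km: μ = v²r = (6.944)² × 8267 = 3.98628×10^5 km³/s².
The Hohmann ellipse has a_t = (r₁ + r₂)/2 = 23758.5 km.
Circular speed at r = 39250 km: v_c = √(μ/r) = 3.187 km/s.
Transfer-orbit speed at the same r (vis-viva, a = a_t): v_t = √[μ(2/r − 1/a_t)] = 1.880 km/s.
Δv₂ = |v_t − v_c| = |1.880 − 3.187| = 1.307 km/s.

Δv₂ = 1.307 km/s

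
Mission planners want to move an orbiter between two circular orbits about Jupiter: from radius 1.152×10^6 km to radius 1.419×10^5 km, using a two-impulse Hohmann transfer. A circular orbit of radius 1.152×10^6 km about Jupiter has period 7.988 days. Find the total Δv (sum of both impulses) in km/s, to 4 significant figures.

Δv = 15.57 km/s

From Kepler's third law T² = 4π²r³/μ at r = 1.152×10^6 km, T = 7.988 days = 7.988 × 86400 s = 6.901632×10^5 s: μ = 4π²r³/T² = 1.26711×10^8 km³/s².
Semi-major axis of the transfer orbit: a_t = (1.152×10^6 + 1.419×10^5)/2 = 6.4695×10^5 km.
Circular speed at r₁: v₁ = √(μ/r₁) = √(1.26711×10^8/1.152×10^6) = 10.488 km/s.
Transfer-orbit speed at r₁ (v² = μ(2/r − 1/a)): v_a = √[μ(2/r₁ − 1/a_t)] = 4.9118 km/s.
First burn Δv₁ = |v_a − v₁| = 5.576 km/s.
Circular speed at r₂: v₂ = √(μ/r₂) = 29.8824 km/s.
Transfer-orbit speed at r₂: v_p = √[μ(2/r₂ − 1/a_t)] = 39.8755 km/s.
Second burn Δv₂ = |v₂ − v_p| = 9.993 km/s.
Total Δv = Δv₁ + Δv₂ = 15.57 km/s.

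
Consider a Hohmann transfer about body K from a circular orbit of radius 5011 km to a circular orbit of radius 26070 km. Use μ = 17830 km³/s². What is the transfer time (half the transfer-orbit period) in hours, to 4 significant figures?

t = 12.66 hours

Transfer-ellipse semi-major axis a_t = (r₁ + r₂)/2 = (5011 + 26070)/2 = 15540.5 km.
Transfer time t = π√(a_t³/μ) = π√((15540.5)³ / 17830) = 45580 s.
Converting: 45580 s ÷ 3600 s/hour = 12.66 hours.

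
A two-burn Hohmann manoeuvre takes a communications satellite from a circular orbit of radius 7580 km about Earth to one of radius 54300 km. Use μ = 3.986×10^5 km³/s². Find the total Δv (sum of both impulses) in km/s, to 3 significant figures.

Transfer-ellipse semi-major axis a_t = (r₁ + r₂)/2 = (7580 + 54300)/2 = 30940 km.
At r₁ the circular-orbit speed is v₁ = √(μ/r₁) = 7.252 km/s.
Transfer-orbit speed at r₁ (vis-viva equation): v_p = √[μ(2/r₁ − 1/a_t)] = 9.607 km/s.
First burn Δv₁ = |v_p − v₁| = 2.355 km/s.
Circular speed at r₂: v₂ = √(μ/r₂) = 2.709 km/s.
Transfer-orbit speed at r₂: v_a = √[μ(2/r₂ − 1/a_t)] = 1.341 km/s.
Second burn Δv₂ = |v₂ − v_a| = 1.368 km/s.
Total Δv = Δv₁ + Δv₂ = 3.723 km/s.

Δv = 3.72 km/s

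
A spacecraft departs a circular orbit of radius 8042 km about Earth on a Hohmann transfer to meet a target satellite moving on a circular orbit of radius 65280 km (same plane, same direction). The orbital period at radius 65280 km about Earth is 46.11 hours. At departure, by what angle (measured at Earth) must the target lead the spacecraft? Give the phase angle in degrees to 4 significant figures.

φ = 104.2°

From Kepler's third law T² = 4π²r³/μ at r = 65280 km, T = 46.11 hours = 46.11 × 3600 s = 1.65996×10^5 s: μ = 4π²r³/T² = 3.98570×10^5 km³/s².
Transfer-ellipse semi-major axis a_t = (r₁ + r₂)/2 = (8042 + 65280)/2 = 36661 km.
Transfer time t = π√(a_t³/μ) = 34930.42 s.
Target angular speed ω₂ = √(μ/r₂³) = 3.785143×10^-5 rad/s.
Angle swept by the target during transfer: ω₂·t = 1.32217 rad = 75.755°.
Arrival is 180° from departure on the ellipse, so φ = 180° − 75.755° = 104.2°.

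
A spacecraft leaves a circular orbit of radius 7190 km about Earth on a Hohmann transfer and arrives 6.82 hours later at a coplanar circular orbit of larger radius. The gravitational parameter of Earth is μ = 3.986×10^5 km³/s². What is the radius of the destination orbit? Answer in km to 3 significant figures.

Transfer time t = 6.82 hours = 24552 s, and t = π√(a_t³/μ).
So a_t = (μ t²/π²)^(1/3) = (3.986×10^5 × (24552)² / π²)^(1/3) = 28983 km.
Since a_t = (r₁ + r₂)/2, r₂ = 2a_t − r₁ = 2×28983 − 7190 = 50776 km.

r₂ = 50800 km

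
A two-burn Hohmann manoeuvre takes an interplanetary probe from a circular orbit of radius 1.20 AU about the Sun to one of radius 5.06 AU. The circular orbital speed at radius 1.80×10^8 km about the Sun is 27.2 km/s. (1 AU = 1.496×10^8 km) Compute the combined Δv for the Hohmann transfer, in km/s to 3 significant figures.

Δv = 12.4 km/s

From the circular-orbit relation v² = μ/r at r = 1.80×10^8 km: μ = v²r = (27.2)² × 1.80×10^8 = 1.33171×10^11 km³/s².
In km: r₁ = 1.20 × 1.496×10^8 = 1.7952×10^8 km; r₂ = 5.06 × 1.496×10^8 = 7.56976×10^8 km.
The Hohmann ellipse has a_t = (r₁ + r₂)/2 = 4.68248×10^8 km.
Circular speed at r₁: v₁ = √(μ/r₁) = √(1.33171×10^11/1.7952×10^8) = 27.2363 km/s.
Transfer-orbit speed at r₁ (v² = μ(2/r − 1/a)): v_p = √[μ(2/r₁ − 1/a_t)] = 34.6299 km/s.
First burn Δv₁ = |v_p − v₁| = 7.3936 km/s.
Circular speed at r₂: v₂ = √(μ/r₂) = 13.26368 km/s.
Transfer-orbit speed at r₂: v_a = √[μ(2/r₂ − 1/a_t)] = 8.212636 km/s.
Second burn Δv₂ = |v₂ − v_a| = 5.0510 km/s.
Δv = Δv₁ + Δv₂ = 7.3936 + 5.0510 = 12.44 km/s.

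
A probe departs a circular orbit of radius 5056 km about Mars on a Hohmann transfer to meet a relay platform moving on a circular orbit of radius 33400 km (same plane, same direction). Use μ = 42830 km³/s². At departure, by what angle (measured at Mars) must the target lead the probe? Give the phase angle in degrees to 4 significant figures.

φ = 101.4°

Semi-major axis of the transfer orbit: a_t = (5056 + 33400)/2 = 19228 km.
The half-period of the transfer ellipse is t = π√(a_t³/μ) = 40474 s.
The target's mean motion on its circular orbit is ω₂ = √(μ/r₂³) = 3.3904×10^-5 rad/s.
Angle swept by the target during transfer: ω₂·t = 1.3722 rad = 78.62°.
The probe traverses 180° on the transfer ellipse, so the target must lead by 180° − 78.62° = 101.4°.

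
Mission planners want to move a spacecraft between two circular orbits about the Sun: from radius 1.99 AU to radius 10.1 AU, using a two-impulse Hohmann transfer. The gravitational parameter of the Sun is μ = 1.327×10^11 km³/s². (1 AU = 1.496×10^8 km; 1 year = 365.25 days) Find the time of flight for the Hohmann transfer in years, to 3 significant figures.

In km: r₁ = 1.99 × 1.496×10^8 = 2.97704×10^8 km; r₂ = 10.1 × 1.496×10^8 = 1.51096×10^9 km.
Semi-major axis of the transfer orbit: a_t = (2.97704×10^8 + 1.51096×10^9)/2 = 9.04332×10^8 km.
Half the transfer-orbit period gives t = π√(a_t³/μ) = 2.345×10^8 s.
Converting: 2.345×10^8 s ÷ 3.15576×10^7 s/year (365.25 × 86400) = 7.43 years.

t = 7.43 years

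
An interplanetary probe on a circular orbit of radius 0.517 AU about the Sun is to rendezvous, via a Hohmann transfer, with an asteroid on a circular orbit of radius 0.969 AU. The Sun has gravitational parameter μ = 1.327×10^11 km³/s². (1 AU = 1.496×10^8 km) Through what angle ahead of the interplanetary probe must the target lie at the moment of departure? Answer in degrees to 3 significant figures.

In km: r₁ = 0.517 × 1.496×10^8 = 7.73432×10^7 km; r₂ = 0.969 × 1.496×10^8 = 1.449624×10^8 km.
Transfer-ellipse semi-major axis a_t = (r₁ + r₂)/2 = (7.73432×10^7 + 1.449624×10^8)/2 = 1.111528×10^8 km.
Transfer time t = π√(a_t³/μ) = 1.01064×10^7 s.
The target's mean motion on its circular orbit is ω₂ = √(μ/r₂³) = 2.08714×10^-7 rad/s.
Angle swept by the target during transfer: ω₂·t = 2.1093 rad = 120.9°.
The interplanetary probe traverses 180° on the transfer ellipse, so the target must lead by 180° − 120.9° = 59.1°.

φ = 59.1°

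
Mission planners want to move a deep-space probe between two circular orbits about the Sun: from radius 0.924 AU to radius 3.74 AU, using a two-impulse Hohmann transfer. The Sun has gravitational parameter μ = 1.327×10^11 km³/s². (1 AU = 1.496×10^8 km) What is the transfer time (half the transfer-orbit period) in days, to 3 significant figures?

t = 650 days

In km: r₁ = 0.924 × 1.496×10^8 = 1.382304×10^8 km; r₂ = 3.74 × 1.496×10^8 = 5.59504×10^8 km.
Semi-major axis of the transfer orbit: a_t = (1.382304×10^8 + 5.59504×10^8)/2 = 3.488672×10^8 km.
Transfer time t = π√(a_t³/μ) = π√((3.488672×10^8)³ / 1.327×10^11) = 5.620×10^7 s.
Converting: 5.620×10^7 s ÷ 86400 s/day = 650 days.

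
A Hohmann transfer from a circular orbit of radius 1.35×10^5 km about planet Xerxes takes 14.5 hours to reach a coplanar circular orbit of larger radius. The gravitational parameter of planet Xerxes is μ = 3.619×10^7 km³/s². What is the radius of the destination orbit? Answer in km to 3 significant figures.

Transfer time t = 14.5 hours = 52200 s, and t = π√(a_t³/μ).
So a_t = (μ t²/π²)^(1/3) = (3.619×10^7 × (52200)² / π²)^(1/3) = 2.1538×10^5 km.
Since a_t = (r₁ + r₂)/2, r₂ = 2a_t − r₁ = 2×2.1538×10^5 − 1.350×10^5 = 2.9576×10^5 km.

r₂ = 2.96×10^5 km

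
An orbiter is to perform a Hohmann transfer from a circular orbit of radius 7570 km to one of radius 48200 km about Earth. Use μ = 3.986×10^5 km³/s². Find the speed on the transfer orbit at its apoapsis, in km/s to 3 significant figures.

Semi-major axis of the transfer orbit: a_t = (7570 + 48200)/2 = 27885 km.
At apoapsis, r = 48200 km.
From the vis-viva equation, v = √[μ(2/r − 1/a_t)] = 1.498 km/s.

v = 1.50 km/s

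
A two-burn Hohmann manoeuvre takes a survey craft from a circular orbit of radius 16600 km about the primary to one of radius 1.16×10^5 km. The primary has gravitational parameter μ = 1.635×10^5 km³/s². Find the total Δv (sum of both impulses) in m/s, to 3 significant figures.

Δv = 1610 m/s

Transfer-ellipse semi-major axis a_t = (r₁ + r₂)/2 = (16600 + 1.160×10^5)/2 = 66300 km.
Circular speed at r₁: v₁ = √(μ/r₁) = √(1.635×10^5/16600) = 3.138 km/s.
On the transfer ellipse at r₁, vis-viva gives v_p = √[μ(2/r₁ − 1/a_t)] = 4.151 km/s.
First burn Δv₁ = |v_p − v₁| = 1.013 km/s.
Circular speed at r₂: v₂ = √(μ/r₂) = 1.18722 km/s.
Transfer-orbit speed at r₂: v_a = √[μ(2/r₂ − 1/a_t)] = 0.594056 km/s.
Second burn Δv₂ = |v₂ − v_a| = 0.5932 km/s.
Δv = Δv₁ + Δv₂ = 1.013 + 0.5932 = 1.606 km/s.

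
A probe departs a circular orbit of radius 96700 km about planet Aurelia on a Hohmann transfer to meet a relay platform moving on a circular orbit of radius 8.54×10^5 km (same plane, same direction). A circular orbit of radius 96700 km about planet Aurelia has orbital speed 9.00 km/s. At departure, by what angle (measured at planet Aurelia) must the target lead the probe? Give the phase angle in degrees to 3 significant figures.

φ = 105°

From the circular-orbit relation v² = μ/r at r = 96700 km: μ = v²r = (9.00)² × 96700 = 7.83270×10^6 km³/s².
Semi-major axis of the transfer orbit: a_t = (96700 + 8.540×10^5)/2 = 4.7535×10^5 km.
The half-period of the transfer ellipse is t = π√(a_t³/μ) = 3.679×10^5 s.
The target's mean motion on its circular orbit is ω₂ = √(μ/r₂³) = 3.546×10^-6 rad/s.
Angle swept by the target during transfer: ω₂·t = 1.3046 rad = 74.75°.
Arrival is 180° from departure on the ellipse, so φ = 180° − 74.75° = 105°.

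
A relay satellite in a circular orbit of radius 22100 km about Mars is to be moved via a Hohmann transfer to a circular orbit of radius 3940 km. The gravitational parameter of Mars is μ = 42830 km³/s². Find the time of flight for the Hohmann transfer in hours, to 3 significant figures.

t = 6.26 hours

Semi-major axis of the transfer orbit: a_t = (22100 + 3940)/2 = 13020 km.
Transfer time t = π√(a_t³/μ) = π√((13020)³ / 42830) = 22550 s.
Converting: 22550 s ÷ 3600 s/hour = 6.26 hours.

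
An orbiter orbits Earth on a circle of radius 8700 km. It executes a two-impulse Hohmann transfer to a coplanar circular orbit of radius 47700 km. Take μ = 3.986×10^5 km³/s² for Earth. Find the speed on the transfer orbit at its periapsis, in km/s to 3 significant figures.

Transfer-ellipse semi-major axis a_t = (r₁ + r₂)/2 = (8700 + 47700)/2 = 28200 km.
At periapsis, r = 8700 km.
From the vis-viva equation, v = √[μ(2/r − 1/a_t)] = 8.803 km/s.

v = 8.80 km/s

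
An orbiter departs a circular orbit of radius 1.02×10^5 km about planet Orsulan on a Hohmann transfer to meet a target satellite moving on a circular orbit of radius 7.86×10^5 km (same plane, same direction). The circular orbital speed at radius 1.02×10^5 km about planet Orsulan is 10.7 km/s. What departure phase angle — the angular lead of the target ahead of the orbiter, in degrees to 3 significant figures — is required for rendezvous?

φ = 104°

From the circular-orbit relation v² = μ/r at r = 1.02×10^5 km: μ = v²r = (10.7)² × 1.02×10^5 = 1.16780×10^7 km³/s².
Transfer-ellipse semi-major axis a_t = (r₁ + r₂)/2 = (1.020×10^5 + 7.860×10^5)/2 = 4.440×10^5 km.
The half-period of the transfer ellipse is t = π√(a_t³/μ) = 2.7198×10^5 s.
The target's mean motion on its circular orbit is ω₂ = √(μ/r₂³) = 4.9040×10^-6 rad/s.
Angle swept by the target during transfer: ω₂·t = 1.3338 rad = 76.42°.
Arrival is 180° from departure on the ellipse, so φ = 180° − 76.42° = 104°.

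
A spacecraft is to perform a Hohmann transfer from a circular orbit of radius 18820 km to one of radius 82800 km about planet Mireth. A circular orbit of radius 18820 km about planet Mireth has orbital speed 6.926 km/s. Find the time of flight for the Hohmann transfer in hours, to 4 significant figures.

From the circular-orbit relation v² = μ/r at r = 18820 km: μ = v²r = (6.926)² × 18820 = 9.02786×10^5 km³/s².
Semi-major axis of the transfer orbit: a_t = (18820 + 82800)/2 = 50810 km.
Half the transfer-orbit period gives t = π√(a_t³/μ) = 37870 s.
Converting: 37870 s ÷ 3600 s/hour = 10.52 hours.

t = 10.52 hours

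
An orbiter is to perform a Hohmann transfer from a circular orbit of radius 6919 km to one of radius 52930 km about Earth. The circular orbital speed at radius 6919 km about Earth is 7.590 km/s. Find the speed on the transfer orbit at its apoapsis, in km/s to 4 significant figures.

v = 1.320 km/s

From the circular-orbit relation v² = μ/r at r = 6919 km: μ = v²r = (7.590)² × 6919 = 3.98590×10^5 km³/s².
Transfer-ellipse semi-major axis a_t = (r₁ + r₂)/2 = (6919 + 52930)/2 = 29924.5 km.
The apoapsis of the transfer ellipse is at r = 52930 km.
Vis-viva: v = √[μ(2/r − 1/a_t)] = √[3.98590×10^5 × (2/52930 − 1/29924.5)] = 1.320 km/s.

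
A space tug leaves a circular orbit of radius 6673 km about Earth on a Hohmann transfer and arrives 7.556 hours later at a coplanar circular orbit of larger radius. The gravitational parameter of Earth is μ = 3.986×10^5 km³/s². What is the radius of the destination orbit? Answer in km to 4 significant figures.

r₂ = 55390 km

Transfer time t = 7.556 hours = 27201.6 s, and t = π√(a_t³/μ).
So a_t = (μ t²/π²)^(1/3) = (3.986×10^5 × (27201.6)² / π²)^(1/3) = 31032 km.
Since a_t = (r₁ + r₂)/2, r₂ = 2a_t − r₁ = 2×31032 − 6673 = 55391 km.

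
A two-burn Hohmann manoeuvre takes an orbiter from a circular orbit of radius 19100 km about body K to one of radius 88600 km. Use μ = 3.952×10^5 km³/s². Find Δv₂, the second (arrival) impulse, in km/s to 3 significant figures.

Semi-major axis of the transfer orbit: a_t = (19100 + 88600)/2 = 53850 km.
On the circular orbit at r = 88600 km, v_c = √(μ/r) = 2.1120 km/s.
Transfer-orbit speed at the same r (vis-viva, a = a_t): v_t = √[μ(2/r − 1/a_t)] = 1.2578 km/s.
Δv₂ = |v_t − v_c| = |1.2578 − 2.1120| = 0.8542 km/s.

Δv₂ = 0.854 km/s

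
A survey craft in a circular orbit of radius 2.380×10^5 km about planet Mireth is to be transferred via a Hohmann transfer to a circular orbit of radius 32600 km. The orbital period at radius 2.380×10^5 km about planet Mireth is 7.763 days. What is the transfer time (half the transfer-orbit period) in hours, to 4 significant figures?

t = 39.93 hours

From Kepler's third law T² = 4π²r³/μ at r = 2.380×10^5 km, T = 7.763 days = 7.763 × 86400 s = 6.707232×10^5 s: μ = 4π²r³/T² = 1.18305×10^6 km³/s².
Semi-major axis of the transfer orbit: a_t = (2.380×10^5 + 32600)/2 = 1.353×10^5 km.
Half the transfer-orbit period gives t = π√(a_t³/μ) = 1.4375×10^5 s.
Converting: 1.4375×10^5 s ÷ 3600 s/hour = 39.93 hours.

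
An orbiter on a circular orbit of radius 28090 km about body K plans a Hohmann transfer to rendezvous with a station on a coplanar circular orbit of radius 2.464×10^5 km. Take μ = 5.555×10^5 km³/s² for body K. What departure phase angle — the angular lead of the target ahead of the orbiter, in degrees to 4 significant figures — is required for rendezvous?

The Hohmann ellipse has a_t = (r₁ + r₂)/2 = 1.37245×10^5 km.
Transfer time t = π√(a_t³/μ) = 2.143×10^5 s.
Target angular speed ω₂ = √(μ/r₂³) = 6.094×10^-6 rad/s.
Angle swept by the target during transfer: ω₂·t = 1.306 rad = 74.83°.
Arrival is 180° from departure on the ellipse, so φ = 180° − 74.83° = 105.2°.

φ = 105.2°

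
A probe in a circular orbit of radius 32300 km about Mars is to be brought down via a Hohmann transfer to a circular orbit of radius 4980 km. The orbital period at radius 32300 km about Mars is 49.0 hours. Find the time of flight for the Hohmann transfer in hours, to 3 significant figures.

t = 10.7 hours

From Kepler's third law T² = 4π²r³/μ at r = 32300 km, T = 49.0 hours = 49.0 × 3600 s = 1.764×10^5 s: μ = 4π²r³/T² = 42753.3 km³/s².
Transfer-ellipse semi-major axis a_t = (r₁ + r₂)/2 = (32300 + 4980)/2 = 18640 km.
Half the transfer-orbit period gives t = π√(a_t³/μ) = 38670 s.
Converting: 38670 s ÷ 3600 s/hour = 10.7 hours.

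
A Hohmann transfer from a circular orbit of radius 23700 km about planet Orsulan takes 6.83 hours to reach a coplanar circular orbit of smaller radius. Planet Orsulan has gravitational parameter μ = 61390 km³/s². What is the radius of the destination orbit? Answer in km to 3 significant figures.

r₂ = 7400 km

Transfer time t = 6.83 hours = 24588 s, and t = π√(a_t³/μ).
So a_t = (μ t²/π²)^(1/3) = (61390 × (24588)² / π²)^(1/3) = 15551 km.
Since a_t = (r₁ + r₂)/2, r₂ = 2a_t − r₁ = 2×15551 − 23700 = 7402 km.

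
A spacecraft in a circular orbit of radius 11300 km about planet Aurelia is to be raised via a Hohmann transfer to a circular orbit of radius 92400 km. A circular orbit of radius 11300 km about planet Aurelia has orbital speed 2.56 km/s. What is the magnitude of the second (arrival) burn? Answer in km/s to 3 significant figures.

From the circular-orbit relation v² = μ/r at r = 11300 km: μ = v²r = (2.56)² × 11300 = 74055.7 km³/s².
Transfer-ellipse semi-major axis a_t = (r₁ + r₂)/2 = (11300 + 92400)/2 = 51850 km.
On the circular orbit at r = 92400 km, v_c = √(μ/r) = 0.8952 km/s.
Vis-viva on the transfer ellipse at r = 92400 km gives v_t = √[μ(2/r − 1/a_t)] = 0.4179 km/s.
Δv₂ = |v_t − v_c| = |0.4179 − 0.8952| = 0.4773 km/s.

Δv₂ = 0.477 km/s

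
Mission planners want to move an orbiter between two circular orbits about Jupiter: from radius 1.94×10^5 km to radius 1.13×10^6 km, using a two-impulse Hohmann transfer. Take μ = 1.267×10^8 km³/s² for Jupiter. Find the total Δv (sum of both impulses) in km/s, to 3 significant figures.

Δv = 12.7 km/s

The Hohmann ellipse has a_t = (r₁ + r₂)/2 = 6.620×10^5 km.
At r₁ the circular-orbit speed is v₁ = √(μ/r₁) = 25.556 km/s.
Transfer-orbit speed at r₁ (v² = μ(2/r − 1/a)): v_p = √[μ(2/r₁ − 1/a_t)] = 33.389 km/s.
First burn Δv₁ = |v_p − v₁| = 7.833 km/s.
Circular speed at r₂: v₂ = √(μ/r₂) = 10.589 km/s.
Transfer-orbit speed at r₂: v_a = √[μ(2/r₂ − 1/a_t)] = 5.7322 km/s.
Second burn Δv₂ = |v₂ − v_a| = 4.857 km/s.
Δv = Δv₁ + Δv₂ = 7.833 + 4.857 = 12.69 km/s.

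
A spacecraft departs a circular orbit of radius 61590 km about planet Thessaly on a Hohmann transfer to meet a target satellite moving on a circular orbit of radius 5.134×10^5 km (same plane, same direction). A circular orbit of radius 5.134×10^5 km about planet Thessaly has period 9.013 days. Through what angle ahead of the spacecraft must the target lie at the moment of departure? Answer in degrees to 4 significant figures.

φ = 104.6°

From Kepler's third law T² = 4π²r³/μ at r = 5.134×10^5 km, T = 9.013 days = 9.013 × 86400 s = 7.787232×10^5 s: μ = 4π²r³/T² = 8.80970×10^6 km³/s².
Transfer-ellipse semi-major axis a_t = (r₁ + r₂)/2 = (61590 + 5.134×10^5)/2 = 2.87495×10^5 km.
Transfer time t = π√(a_t³/μ) = 1.6316×10^5 s.
The target's mean motion on its circular orbit is ω₂ = √(μ/r₂³) = 8.0686×10^-6 rad/s.
Angle swept by the target during transfer: ω₂·t = 1.3165 rad = 75.43°.
The spacecraft traverses 180° on the transfer ellipse, so the target must lead by 180° − 75.43° = 104.6°.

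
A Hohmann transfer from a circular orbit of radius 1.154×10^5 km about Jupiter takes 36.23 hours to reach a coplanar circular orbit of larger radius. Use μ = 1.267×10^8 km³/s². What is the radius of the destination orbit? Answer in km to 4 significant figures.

r₂ = 1.089×10^6 km

Transfer time t = 36.23 hours = 1.30428×10^5 s, and t = π√(a_t³/μ).
So a_t = (μ t²/π²)^(1/3) = (1.267×10^8 × (1.30428×10^5)² / π²)^(1/3) = 6.0220×10^5 km.
Since a_t = (r₁ + r₂)/2, r₂ = 2a_t − r₁ = 2×6.0220×10^5 − 1.154×10^5 = 1.089×10^6 km.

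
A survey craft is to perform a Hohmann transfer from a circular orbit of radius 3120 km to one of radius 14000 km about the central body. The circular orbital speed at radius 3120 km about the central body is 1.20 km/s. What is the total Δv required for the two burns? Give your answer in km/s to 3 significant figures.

From the circular-orbit relation v² = μ/r at r = 3120 km: μ = v²r = (1.20)² × 3120 = 4492.80 km³/s².
Transfer-ellipse semi-major axis a_t = (r₁ + r₂)/2 = (3120 + 14000)/2 = 8560 km.
At r₁ the circular-orbit speed is v₁ = √(μ/r₁) = 1.2000 km/s.
On the transfer ellipse at r₁, vis-viva gives v_p = √[μ(2/r₁ − 1/a_t)] = 1.5346 km/s.
First burn Δv₁ = |v_p − v₁| = 0.3346 km/s.
Circular speed at r₂: v₂ = √(μ/r₂) = 0.5665 km/s.
Transfer-orbit speed at r₂: v_a = √[μ(2/r₂ − 1/a_t)] = 0.3420 km/s.
Second burn Δv₂ = |v₂ − v_a| = 0.2245 km/s.
Total Δv = Δv₁ + Δv₂ = 0.5591 km/s.

Δv = 0.559 km/s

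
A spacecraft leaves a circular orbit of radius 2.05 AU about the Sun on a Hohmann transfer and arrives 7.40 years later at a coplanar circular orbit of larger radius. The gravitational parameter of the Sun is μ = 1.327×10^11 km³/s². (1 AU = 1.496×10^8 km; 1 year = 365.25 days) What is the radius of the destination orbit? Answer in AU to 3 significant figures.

In km: r₁ = 2.05 × 1.496×10^8 = 3.0668×10^8 km.
Transfer time t = 7.40 years × 365.25 × 86400 s = 2.3352624×10^8 s, and t = π√(a_t³/μ).
So a_t = (μ t²/π²)^(1/3) = (1.327×10^11 × (2.3352624×10^8)² / π²)^(1/3) = 9.0174×10^8 km.
Since a_t = (r₁ + r₂)/2, r₂ = 2a_t − r₁ = 2×9.0174×10^8 − 3.0668×10^8 = 1.4968×10^9 km.
In AU: r₂ = 1.4968×10^9 / 1.496×10^8 = 10.0 AU.

r₂ = 10.0 AU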